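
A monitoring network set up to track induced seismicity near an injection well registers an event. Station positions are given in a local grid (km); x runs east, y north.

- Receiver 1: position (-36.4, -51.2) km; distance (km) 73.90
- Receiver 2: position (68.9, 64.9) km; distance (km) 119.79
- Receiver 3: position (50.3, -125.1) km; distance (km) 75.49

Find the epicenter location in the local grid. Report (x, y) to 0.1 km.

x ≈ 37.5 km, y ≈ -50.7 km

Circle about each station: (x + 36.4)² + (y + 51.2)² = 73.90²; (x − 68.9)² + (y − 64.9)² = 119.79²; (x − 50.3)² + (y + 125.1)² = 75.49².
Subtracting the Receiver 1 equation from the Receiver 2 and Receiver 3 equations removes the quadratic terms:
210.6 x + 232.2 y = -3875.61
173.4 x − 147.8 y = 13996.17
Solving the 2×2 system: x ≈ 37.5, y ≈ -50.7 km.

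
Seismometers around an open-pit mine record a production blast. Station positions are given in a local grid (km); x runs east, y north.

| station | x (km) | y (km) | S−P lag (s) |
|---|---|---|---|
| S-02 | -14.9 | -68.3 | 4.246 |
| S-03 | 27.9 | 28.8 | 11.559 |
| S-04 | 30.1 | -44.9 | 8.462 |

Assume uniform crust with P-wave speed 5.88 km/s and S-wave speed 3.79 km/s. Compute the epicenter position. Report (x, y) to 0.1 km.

-59.1 km east, -58.5 km north

Distance from S−P lag: d = Δt · v_P v_S / (v_P − v_S) = Δt · (5.88·3.79)/(5.88−3.79) ≈ 10.6628·Δt.
So d_S-02 = 45.27, d_S-03 = 123.25, d_S-04 = 90.23 km.
Circle about each station: (x + 14.9)² + (y + 68.3)² = 45.27²; (x − 27.9)² + (y − 28.8)² = 123.25²; (x − 30.1)² + (y + 44.9)² = 90.23².
Subtracting pairs of circle equations eliminates x²+y² and gives linear equations (the radical axes):
85.6 x + 194.2 y = -16420.24
90.0 x + 46.8 y = -8056.96
Solving the 2×2 system: x ≈ -59.1, y ≈ -58.5 km.
Check against S-02 (with the unrounded x, y): √((x + 14.9)²+(y + 68.3)²) = 45.27 ≈ 45.27 km. ✓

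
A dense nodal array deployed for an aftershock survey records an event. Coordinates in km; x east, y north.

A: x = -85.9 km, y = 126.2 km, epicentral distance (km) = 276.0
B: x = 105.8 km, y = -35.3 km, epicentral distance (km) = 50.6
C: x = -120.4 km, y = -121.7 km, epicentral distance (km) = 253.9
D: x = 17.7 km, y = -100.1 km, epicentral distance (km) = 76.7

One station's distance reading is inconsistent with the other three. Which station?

Solve using three stations at a time. Using A, B, D (subtract circle equations pairwise → linear system) gives (x, y) ≈ (92.7, -84.2).
Distances from that point to each station vs reported:
  A: calculated 276.0 vs reported 276.0 → residual 0.0 km
  B: calculated 50.6 vs reported 50.6 → residual 0.0 km
  C: calculated 216.4 vs reported 253.9 → residual 37.5 km
  D: calculated 76.7 vs reported 76.7 → residual 0.0 km
A, B, D are mutually consistent (residuals ≈ 0); C is off by 37.5 km.

C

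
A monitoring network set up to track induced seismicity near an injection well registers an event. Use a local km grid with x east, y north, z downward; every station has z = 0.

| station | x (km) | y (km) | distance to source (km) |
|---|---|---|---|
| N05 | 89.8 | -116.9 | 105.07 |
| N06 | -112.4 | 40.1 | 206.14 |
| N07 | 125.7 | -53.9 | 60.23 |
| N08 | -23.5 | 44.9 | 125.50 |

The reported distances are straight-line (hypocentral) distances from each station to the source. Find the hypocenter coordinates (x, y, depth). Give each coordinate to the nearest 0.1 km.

Each station gives a sphere (x−x_i)² + (y−y_i)² + z² = d_i² (stations at z=0).
Subtracting the N05 sphere from N06 and N07: z² cancels, leaving linear equations in x and y:
-404.4 x + 314.0 y = -38941.87
71.8 x + 126.0 y = 4388.10
Solving: x ≈ 85.504, y ≈ -13.898 km (keep extra digits for the depth step; rounded: 85.5, -13.9).
Then from the N05 sphere: z² = 105.07² − (x − 89.8)² − (y + 116.9)² with x = 85.504, y = -13.898, so z ≈ 20.294 ≈ 20.3 km.

x ≈ 85.5 km, y ≈ -13.9 km, depth ≈ 20.3 km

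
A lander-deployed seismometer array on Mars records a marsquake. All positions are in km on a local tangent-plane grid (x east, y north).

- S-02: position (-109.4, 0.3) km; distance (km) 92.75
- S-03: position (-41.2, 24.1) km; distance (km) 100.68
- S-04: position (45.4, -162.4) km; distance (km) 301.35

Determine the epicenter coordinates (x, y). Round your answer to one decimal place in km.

Circle about each station: (x + 109.4)² + (y − 0.3)² = 92.75²; (x + 41.2)² + (y − 24.1)² = 100.68²; (x − 45.4)² + (y + 162.4)² = 301.35².
Subtracting the S-02 equation from the S-03 and S-04 equations removes the quadratic terms:
136.4 x + 47.6 y = -11224.10
309.6 x − 325.4 y = -65742.79
Solving the 2×2 system: x ≈ -114.7, y ≈ 92.9 km.

(-114.7, 92.9)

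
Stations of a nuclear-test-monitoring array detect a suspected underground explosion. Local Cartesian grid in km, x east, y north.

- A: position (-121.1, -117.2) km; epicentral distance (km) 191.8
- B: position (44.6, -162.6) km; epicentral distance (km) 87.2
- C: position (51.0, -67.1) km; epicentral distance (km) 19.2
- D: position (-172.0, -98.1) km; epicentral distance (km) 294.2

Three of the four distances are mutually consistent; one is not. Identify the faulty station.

Solve using three stations at a time. Using A, B, C (subtract circle equations pairwise → linear system) gives (x, y) ≈ (66.7, -78.2).
Distances from that point to each station vs reported:
  A: calculated 191.8 vs reported 191.8 → residual 0.0 km
  B: calculated 87.2 vs reported 87.2 → residual 0.0 km
  C: calculated 19.3 vs reported 19.2 → residual 0.1 km
  D: calculated 239.5 vs reported 294.2 → residual 54.7 km
A, B, C are mutually consistent (residuals ≈ 0); D is off by 54.7 km.

D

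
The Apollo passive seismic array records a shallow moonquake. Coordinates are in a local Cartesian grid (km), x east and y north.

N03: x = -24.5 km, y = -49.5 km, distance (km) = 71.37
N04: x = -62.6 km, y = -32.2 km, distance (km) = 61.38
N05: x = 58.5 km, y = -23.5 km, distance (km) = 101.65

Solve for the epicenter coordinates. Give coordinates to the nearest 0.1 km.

x ≈ -32.7 km, y ≈ 21.4 km

Circle about each station: (x + 24.5)² + (y + 49.5)² = 71.37²; (x + 62.6)² + (y + 32.2)² = 61.38²; (x − 58.5)² + (y + 23.5)² = 101.65².
Subtracting pairs of circle equations eliminates x²+y² and gives linear equations (the radical axes):
-76.2 x + 34.6 y = 3231.27
166.0 x + 52.0 y = -4315.05
Solving the 2×2 system: x ≈ -32.7, y ≈ 21.4 km.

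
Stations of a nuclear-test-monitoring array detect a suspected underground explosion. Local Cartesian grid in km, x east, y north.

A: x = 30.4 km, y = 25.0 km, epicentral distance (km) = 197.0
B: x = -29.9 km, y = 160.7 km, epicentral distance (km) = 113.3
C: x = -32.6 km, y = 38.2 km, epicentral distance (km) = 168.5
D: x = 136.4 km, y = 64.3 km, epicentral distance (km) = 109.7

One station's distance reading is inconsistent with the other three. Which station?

Solve using three stations at a time. Using B, C, D (subtract circle equations pairwise → linear system) gives (x, y) ≈ (83.4, 160.4).
Distances from that point to each station vs reported:
  A: calculated 145.4 vs reported 197.0 → residual 51.6 km
  B: calculated 113.3 vs reported 113.3 → residual 0.0 km
  C: calculated 168.5 vs reported 168.5 → residual 0.0 km
  D: calculated 109.7 vs reported 109.7 → residual 0.0 km
B, C, D are mutually consistent (residuals ≈ 0); A is off by 51.6 km.

A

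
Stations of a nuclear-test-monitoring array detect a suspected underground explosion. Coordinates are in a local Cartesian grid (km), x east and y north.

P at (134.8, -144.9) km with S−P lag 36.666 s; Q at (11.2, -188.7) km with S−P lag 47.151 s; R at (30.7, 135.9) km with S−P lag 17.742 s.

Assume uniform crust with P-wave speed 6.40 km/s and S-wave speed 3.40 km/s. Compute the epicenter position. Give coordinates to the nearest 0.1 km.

x ≈ 158.4 km, y ≈ 120.0 km

Distance from S−P lag: d = Δt · v_P v_S / (v_P − v_S) = Δt · (6.40·3.40)/(6.40−3.40) ≈ 7.2533·Δt.
So d_P = 265.95, d_Q = 342.00, d_R = 128.69 km.
Circle about each station: (x − 134.8)² + (y + 144.9)² = 265.95²; (x − 11.2)² + (y + 188.7)² = 342.00²; (x − 30.7)² + (y − 135.9)² = 128.69².
Subtracting the P equation from the Q and R equations removes the quadratic terms:
-247.2 x − 87.6 y = -49668.52
-208.2 x + 561.6 y = 34412.54
Solving the 2×2 system: x ≈ 158.4, y ≈ 120.0 km.
Check against P (with the unrounded x, y): √((x − 134.8)²+(y + 144.9)²) = 265.95 ≈ 265.95 km. ✓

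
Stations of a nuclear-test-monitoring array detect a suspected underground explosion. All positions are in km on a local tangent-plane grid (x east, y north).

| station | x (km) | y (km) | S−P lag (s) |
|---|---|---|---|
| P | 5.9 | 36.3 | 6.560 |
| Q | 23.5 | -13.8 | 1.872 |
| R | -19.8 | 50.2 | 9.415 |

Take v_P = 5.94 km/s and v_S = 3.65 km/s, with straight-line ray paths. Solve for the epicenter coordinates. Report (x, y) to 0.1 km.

Distance from S−P lag: d = Δt · v_P v_S / (v_P − v_S) = Δt · (5.94·3.65)/(5.94−3.65) ≈ 9.4677·Δt.
So d_P = 62.11, d_Q = 17.72, d_R = 89.14 km.
Circle about each station: (x − 5.9)² + (y − 36.3)² = 62.11²; (x − 23.5)² + (y + 13.8)² = 17.72²; (x + 19.8)² + (y − 50.2)² = 89.14².
Subtracting the P equation from the Q and R equations removes the quadratic terms:
35.2 x − 100.2 y = 2933.84
-51.4 x + 27.8 y = -2528.71
Solving the 2×2 system: x ≈ 41.2, y ≈ -14.8 km.

41.2 km east, -14.8 km north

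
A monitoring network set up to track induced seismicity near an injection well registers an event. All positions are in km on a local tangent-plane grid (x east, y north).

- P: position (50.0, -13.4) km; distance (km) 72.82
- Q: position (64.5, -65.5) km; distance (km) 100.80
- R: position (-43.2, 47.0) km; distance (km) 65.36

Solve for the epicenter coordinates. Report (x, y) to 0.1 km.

Circle about each station: (x − 50.0)² + (y + 13.4)² = 72.82²; (x − 64.5)² + (y + 65.5)² = 100.80²; (x + 43.2)² + (y − 47.0)² = 65.36².
Subtracting pairs of circle equations eliminates x²+y² and gives linear equations (the radical axes):
29.0 x − 104.2 y = 913.05
-186.4 x + 120.8 y = 2426.50
Solving the 2×2 system: x ≈ -22.8, y ≈ -15.1 km.

(-22.8, -15.1)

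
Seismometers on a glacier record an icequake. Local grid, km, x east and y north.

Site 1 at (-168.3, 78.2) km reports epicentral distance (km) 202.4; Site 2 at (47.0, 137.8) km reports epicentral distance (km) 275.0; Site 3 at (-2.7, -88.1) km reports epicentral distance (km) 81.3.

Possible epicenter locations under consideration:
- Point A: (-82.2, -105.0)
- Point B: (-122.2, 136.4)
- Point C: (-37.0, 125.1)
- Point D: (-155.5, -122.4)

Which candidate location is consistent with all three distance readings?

For each candidate, compare |candidate − station| to the reported distance:
Point A: residuals Site 1 0.0, Site 2 0.0, Site 3 0.0 → max 0.0 km
Point B: residuals Site 1 128.2, Site 2 105.8, Site 3 173.0 → max 173.0 km
Point C: residuals Site 1 63.0, Site 2 190.0, Site 3 134.6 → max 190.0 km
Point D: residuals Site 1 1.4, Site 2 54.7, Site 3 75.3 → max 75.3 km
Only Point A has all residuals ≈ 0.

Point A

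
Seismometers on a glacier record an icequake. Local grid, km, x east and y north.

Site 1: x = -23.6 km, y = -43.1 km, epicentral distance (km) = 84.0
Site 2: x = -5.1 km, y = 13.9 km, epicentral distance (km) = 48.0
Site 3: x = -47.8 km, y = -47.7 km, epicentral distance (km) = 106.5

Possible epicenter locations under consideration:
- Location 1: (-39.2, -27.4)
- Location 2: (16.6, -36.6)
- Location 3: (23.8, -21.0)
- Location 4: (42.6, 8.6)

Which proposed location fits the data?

Location 4

For each candidate, compare |candidate − station| to the reported distance:
Location 1: residuals Site 1 61.9, Site 2 5.6, Site 3 84.5 → max 84.5 km
Location 2: residuals Site 1 43.3, Site 2 7.0, Site 3 41.2 → max 43.3 km
Location 3: residuals Site 1 31.7, Site 2 2.7, Site 3 30.1 → max 31.7 km
Location 4: residuals Site 1 0.0, Site 2 0.0, Site 3 0.0 → max 0.0 km
Only Location 4 has all residuals ≈ 0.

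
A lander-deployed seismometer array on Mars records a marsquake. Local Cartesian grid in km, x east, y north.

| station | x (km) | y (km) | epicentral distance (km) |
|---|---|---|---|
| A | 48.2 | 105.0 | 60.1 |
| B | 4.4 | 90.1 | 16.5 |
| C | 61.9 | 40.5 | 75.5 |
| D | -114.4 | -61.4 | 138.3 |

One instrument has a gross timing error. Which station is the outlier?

D

Solve using three stations at a time. Using A, B, C (subtract circle equations pairwise → linear system) gives (x, y) ≈ (-4.6, 76.3).
Distances from that point to each station vs reported:
  A: calculated 60.1 vs reported 60.1 → residual 0.0 km
  B: calculated 16.5 vs reported 16.5 → residual 0.0 km
  C: calculated 75.5 vs reported 75.5 → residual 0.0 km
  D: calculated 176.1 vs reported 138.3 → residual 37.8 km
A, B, C are mutually consistent (residuals ≈ 0); D is off by 37.8 km.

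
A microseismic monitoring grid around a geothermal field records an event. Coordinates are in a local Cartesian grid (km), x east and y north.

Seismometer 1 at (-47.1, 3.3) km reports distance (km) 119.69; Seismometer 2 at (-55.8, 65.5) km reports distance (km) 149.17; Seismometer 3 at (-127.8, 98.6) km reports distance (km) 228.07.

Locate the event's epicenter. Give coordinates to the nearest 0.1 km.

x ≈ 71.6 km, y ≈ -12.1 km

Circle about each station: (x + 47.1)² + (y − 3.3)² = 119.69²; (x + 55.8)² + (y − 65.5)² = 149.17²; (x + 127.8)² + (y − 98.6)² = 228.07².
Subtracting pairs of circle equations eliminates x²+y² and gives linear equations (the radical axes):
-17.4 x + 124.4 y = -2751.40
-161.4 x + 190.6 y = -13864.73
Solving the 2×2 system: x ≈ 71.6, y ≈ -12.1 km.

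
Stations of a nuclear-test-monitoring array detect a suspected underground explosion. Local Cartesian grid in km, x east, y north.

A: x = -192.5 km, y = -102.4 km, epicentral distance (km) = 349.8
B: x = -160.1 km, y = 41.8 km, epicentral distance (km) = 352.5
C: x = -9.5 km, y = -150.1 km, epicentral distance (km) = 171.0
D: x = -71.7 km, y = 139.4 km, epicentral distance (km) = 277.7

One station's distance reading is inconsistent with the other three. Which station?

D

Solve using three stations at a time. Using A, B, C (subtract circle equations pairwise → linear system) gives (x, y) ≈ (157.2, -111.8).
Distances from that point to each station vs reported:
  A: calculated 349.8 vs reported 349.8 → residual 0.0 km
  B: calculated 352.5 vs reported 352.5 → residual 0.0 km
  C: calculated 171.0 vs reported 171.0 → residual 0.0 km
  D: calculated 339.8 vs reported 277.7 → residual 62.1 km
A, B, C are mutually consistent (residuals ≈ 0); D is off by 62.1 km.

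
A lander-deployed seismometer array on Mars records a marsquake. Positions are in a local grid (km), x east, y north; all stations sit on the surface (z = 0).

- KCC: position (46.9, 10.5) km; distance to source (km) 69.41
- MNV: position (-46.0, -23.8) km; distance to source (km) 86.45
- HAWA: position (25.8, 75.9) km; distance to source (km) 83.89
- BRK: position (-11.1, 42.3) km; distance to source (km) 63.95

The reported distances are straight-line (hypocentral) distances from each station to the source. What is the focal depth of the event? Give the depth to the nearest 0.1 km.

Each station gives a sphere (x−x_i)² + (y−y_i)² + z² = d_i² (stations at z=0).
Subtracting the KCC sphere from MNV and HAWA: z² cancels, leaving linear equations in x and y:
-185.8 x − 68.6 y = -2283.27
-42.2 x + 130.8 y = 1896.81
Solving: x ≈ 6.197, y ≈ 16.501 km (keep extra digits for the depth step; rounded: 6.2, 16.5).
Then from the KCC sphere: z² = 69.41² − (x − 46.9)² − (y − 10.5)² with x = 6.197, y = 16.501, so z ≈ 55.902 ≈ 55.9 km.
Check against BRK (with the unrounded solution): distance 63.95 ≈ 63.95 km. ✓

55.9 km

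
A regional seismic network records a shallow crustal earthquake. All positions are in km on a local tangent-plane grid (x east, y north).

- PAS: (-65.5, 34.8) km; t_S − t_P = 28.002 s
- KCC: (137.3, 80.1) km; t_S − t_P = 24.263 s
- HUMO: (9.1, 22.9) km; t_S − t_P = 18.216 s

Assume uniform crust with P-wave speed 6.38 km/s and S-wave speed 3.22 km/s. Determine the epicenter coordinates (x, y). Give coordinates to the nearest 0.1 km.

Distance from S−P lag: d = Δt · v_P v_S / (v_P − v_S) = Δt · (6.38·3.22)/(6.38−3.22) ≈ 6.5011·Δt.
So d_PAS = 182.04, d_KCC = 157.74, d_HUMO = 118.42 km.
Circle about each station: (x + 65.5)² + (y − 34.8)² = 182.04²; (x − 137.3)² + (y − 80.1)² = 157.74²; (x − 9.1)² + (y − 22.9)² = 118.42².
Subtracting pairs of circle equations eliminates x²+y² and gives linear equations (the radical axes):
405.6 x + 90.6 y = 28022.66
149.2 x − 23.8 y = 14221.20
Solving the 2×2 system: x ≈ 84.4, y ≈ -68.5 km.
Check against PAS (with the unrounded x, y): √((x + 65.5)²+(y − 34.8)²) = 182.04 ≈ 182.04 km. ✓

(84.4, -68.5)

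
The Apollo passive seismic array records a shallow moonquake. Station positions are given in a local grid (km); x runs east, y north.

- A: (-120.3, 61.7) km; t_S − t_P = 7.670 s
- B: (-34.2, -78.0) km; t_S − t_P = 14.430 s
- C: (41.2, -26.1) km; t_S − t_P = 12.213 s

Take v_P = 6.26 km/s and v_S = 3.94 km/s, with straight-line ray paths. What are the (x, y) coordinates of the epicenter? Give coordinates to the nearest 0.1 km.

Distance from S−P lag: d = Δt · v_P v_S / (v_P − v_S) = Δt · (6.26·3.94)/(6.26−3.94) ≈ 10.6312·Δt.
So d_A = 81.54, d_B = 153.41, d_C = 129.84 km.
Circle about each station: (x + 120.3)² + (y − 61.7)² = 81.54²; (x + 34.2)² + (y + 78.0)² = 153.41²; (x − 41.2)² + (y + 26.1)² = 129.84².
Subtracting pairs of circle equations eliminates x²+y² and gives linear equations (the radical axes):
172.2 x − 279.4 y = -27911.20
323.0 x − 175.6 y = -26109.98
Solving the 2×2 system: x ≈ -39.9, y ≈ 75.3 km.

(-39.9, 75.3)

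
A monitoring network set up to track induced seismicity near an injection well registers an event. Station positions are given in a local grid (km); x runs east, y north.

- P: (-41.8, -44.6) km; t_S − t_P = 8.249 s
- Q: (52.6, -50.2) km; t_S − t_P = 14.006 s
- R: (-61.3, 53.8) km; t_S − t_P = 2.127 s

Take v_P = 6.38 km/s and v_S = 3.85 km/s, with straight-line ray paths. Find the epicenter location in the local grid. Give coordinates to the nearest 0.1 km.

(-53.7, 34.6)

Distance from S−P lag: d = Δt · v_P v_S / (v_P − v_S) = Δt · (6.38·3.85)/(6.38−3.85) ≈ 9.7087·Δt.
So d_P = 80.09, d_Q = 135.98, d_R = 20.65 km.
Circle about each station: (x + 41.8)² + (y + 44.6)² = 80.09²; (x − 52.6)² + (y + 50.2)² = 135.98²; (x + 61.3)² + (y − 53.8)² = 20.65².
Subtracting pairs of circle equations eliminates x²+y² and gives linear equations (the radical axes):
188.8 x − 11.2 y = -10525.75
-39.0 x + 196.8 y = 8903.72
Solving the 2×2 system: x ≈ -53.7, y ≈ 34.6 km.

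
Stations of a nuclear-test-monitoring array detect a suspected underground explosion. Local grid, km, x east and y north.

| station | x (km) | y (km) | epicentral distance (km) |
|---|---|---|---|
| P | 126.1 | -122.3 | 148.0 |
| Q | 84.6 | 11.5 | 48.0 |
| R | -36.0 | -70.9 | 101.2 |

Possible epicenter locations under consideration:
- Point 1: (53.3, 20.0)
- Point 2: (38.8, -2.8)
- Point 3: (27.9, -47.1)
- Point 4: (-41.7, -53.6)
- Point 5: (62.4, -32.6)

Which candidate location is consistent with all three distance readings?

For each candidate, compare |candidate − station| to the reported distance:
Point 1: residuals P 11.8, Q 15.6, R 26.2 → max 26.2 km
Point 2: residuals P 0.0, Q 0.0, R 0.0 → max 0.0 km
Point 3: residuals P 24.3, Q 33.5, R 33.0 → max 33.5 km
Point 4: residuals P 33.3, Q 94.1, R 83.0 → max 94.1 km
Point 5: residuals P 38.0, Q 1.4, R 4.4 → max 38.0 km
Only Point 2 has all residuals ≈ 0.

Point 2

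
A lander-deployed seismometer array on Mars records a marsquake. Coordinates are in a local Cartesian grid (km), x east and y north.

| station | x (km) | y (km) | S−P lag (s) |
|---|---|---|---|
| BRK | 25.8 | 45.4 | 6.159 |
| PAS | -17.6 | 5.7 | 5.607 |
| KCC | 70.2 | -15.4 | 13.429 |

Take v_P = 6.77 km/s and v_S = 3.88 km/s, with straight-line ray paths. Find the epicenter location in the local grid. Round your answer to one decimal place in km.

x ≈ -29.3 km, y ≈ 55.3 km

Distance from S−P lag: d = Δt · v_P v_S / (v_P − v_S) = Δt · (6.77·3.88)/(6.77−3.88) ≈ 9.0891·Δt.
So d_BRK = 55.98, d_PAS = 50.96, d_KCC = 122.06 km.
Circle about each station: (x − 25.8)² + (y − 45.4)² = 55.98²; (x + 17.6)² + (y − 5.7)² = 50.96²; (x − 70.2)² + (y + 15.4)² = 122.06².
Subtracting the BRK equation from the PAS and KCC equations removes the quadratic terms:
-86.8 x − 79.4 y = -1847.71
88.8 x − 121.6 y = -9326.48
Solving the 2×2 system: x ≈ -29.3, y ≈ 55.3 km.
Check against BRK (with the unrounded x, y): √((x − 25.8)²+(y − 45.4)²) = 55.98 ≈ 55.98 km. ✓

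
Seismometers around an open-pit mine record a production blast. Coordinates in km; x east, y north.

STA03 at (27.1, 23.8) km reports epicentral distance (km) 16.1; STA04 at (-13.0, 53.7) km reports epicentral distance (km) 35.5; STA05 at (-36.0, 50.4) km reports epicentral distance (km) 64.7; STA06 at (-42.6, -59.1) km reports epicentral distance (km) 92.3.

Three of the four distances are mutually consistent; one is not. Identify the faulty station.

Solve using three stations at a time. Using STA03, STA05, STA06 (subtract circle equations pairwise → linear system) gives (x, y) ≈ (16.1, 12.1).
Distances from that point to each station vs reported:
  STA03: calculated 16.0 vs reported 16.1 → residual 0.1 km
  STA04: calculated 50.8 vs reported 35.5 → residual 15.3 km
  STA05: calculated 64.7 vs reported 64.7 → residual 0.0 km
  STA06: calculated 92.3 vs reported 92.3 → residual 0.0 km
STA03, STA05, STA06 are mutually consistent (residuals ≈ 0); STA04 is off by 15.3 km.

STA04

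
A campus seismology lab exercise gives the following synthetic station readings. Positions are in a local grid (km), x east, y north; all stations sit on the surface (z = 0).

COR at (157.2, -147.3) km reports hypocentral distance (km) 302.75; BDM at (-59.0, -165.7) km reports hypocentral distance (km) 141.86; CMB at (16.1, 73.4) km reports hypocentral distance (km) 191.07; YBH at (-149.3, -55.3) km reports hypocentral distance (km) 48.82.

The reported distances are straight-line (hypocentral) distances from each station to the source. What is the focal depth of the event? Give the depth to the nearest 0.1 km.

Each station gives a sphere (x−x_i)² + (y−y_i)² + z² = d_i² (stations at z=0).
Subtracting the COR sphere from BDM and CMB: z² cancels, leaving linear equations in x and y:
-432.4 x − 36.8 y = 56061.66
-282.2 x + 441.4 y = 14387.46
Solving: x ≈ -125.593, y ≈ -47.700 km (keep extra digits for the depth step; rounded: -125.6, -47.7).
Then from the COR sphere: z² = 302.75² − (x − 157.2)² − (y + 147.3)² with x = -125.593, y = -47.700, so z ≈ 42.018 ≈ 42.0 km.
Check against YBH (with the unrounded solution): distance 48.84 ≈ 48.82 km. ✓

42.0 km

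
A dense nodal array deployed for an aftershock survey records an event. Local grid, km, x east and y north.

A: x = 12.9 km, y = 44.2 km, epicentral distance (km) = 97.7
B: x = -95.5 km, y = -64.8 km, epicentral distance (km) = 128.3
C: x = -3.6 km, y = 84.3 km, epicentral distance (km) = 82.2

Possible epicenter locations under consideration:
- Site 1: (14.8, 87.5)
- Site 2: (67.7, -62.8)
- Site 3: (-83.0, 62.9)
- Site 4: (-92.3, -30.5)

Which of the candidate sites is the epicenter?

For each candidate, compare |candidate − station| to the reported distance:
Site 1: residuals A 54.4, B 59.7, C 63.5 → max 63.5 km
Site 2: residuals A 22.5, B 34.9, C 81.3 → max 81.3 km
Site 3: residuals A 0.0, B 0.0, C 0.0 → max 0.0 km
Site 4: residuals A 31.3, B 93.9, C 62.9 → max 93.9 km
Only Site 3 has all residuals ≈ 0.

Site 3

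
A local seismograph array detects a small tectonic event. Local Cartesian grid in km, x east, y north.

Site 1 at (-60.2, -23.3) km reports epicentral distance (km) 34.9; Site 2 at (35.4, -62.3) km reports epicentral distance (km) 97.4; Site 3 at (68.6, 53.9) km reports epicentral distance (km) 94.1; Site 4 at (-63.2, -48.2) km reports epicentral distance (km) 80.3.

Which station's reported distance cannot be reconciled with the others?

Site 1

Solve using three stations at a time. Using Site 2, Site 3, Site 4 (subtract circle equations pairwise → linear system) gives (x, y) ≈ (-18.7, 18.7).
Distances from that point to each station vs reported:
  Site 1: calculated 59.0 vs reported 34.9 → residual 24.1 km
  Site 2: calculated 97.4 vs reported 97.4 → residual 0.0 km
  Site 3: calculated 94.1 vs reported 94.1 → residual 0.0 km
  Site 4: calculated 80.4 vs reported 80.3 → residual 0.1 km
Site 2, Site 3, Site 4 are mutually consistent (residuals ≈ 0); Site 1 is off by 24.1 km.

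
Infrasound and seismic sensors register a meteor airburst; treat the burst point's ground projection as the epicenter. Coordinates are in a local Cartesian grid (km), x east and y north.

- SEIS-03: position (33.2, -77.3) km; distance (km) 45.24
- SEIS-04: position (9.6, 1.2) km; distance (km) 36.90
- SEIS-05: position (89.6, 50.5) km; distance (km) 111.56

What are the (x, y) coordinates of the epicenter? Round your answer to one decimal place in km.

Circle about each station: (x − 33.2)² + (y + 77.3)² = 45.24²; (x − 9.6)² + (y − 1.2)² = 36.90²; (x − 89.6)² + (y − 50.5)² = 111.56².
Subtracting the SEIS-03 equation from the SEIS-04 and SEIS-05 equations removes the quadratic terms:
-47.2 x + 157.0 y = -6298.88
112.8 x + 255.6 y = -6898.10
Solving the 2×2 system: x ≈ 17.7, y ≈ -34.8 km.
Check against SEIS-03 (with the unrounded x, y): √((x − 33.2)²+(y + 77.3)²) = 45.24 ≈ 45.24 km. ✓

(17.7, -34.8)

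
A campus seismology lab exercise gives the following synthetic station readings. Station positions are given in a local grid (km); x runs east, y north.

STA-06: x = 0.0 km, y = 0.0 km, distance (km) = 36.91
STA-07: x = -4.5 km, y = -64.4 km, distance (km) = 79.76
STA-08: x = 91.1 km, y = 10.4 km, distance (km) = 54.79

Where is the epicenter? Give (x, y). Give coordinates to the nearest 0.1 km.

(36.7, 3.9)

Circle about each station: x² + y² = 36.91²; (x + 4.5)² + (y + 64.4)² = 79.76²; (x − 91.1)² + (y − 10.4)² = 54.79².
Subtracting the STA-06 equation from the STA-07 and STA-08 equations removes the quadratic terms:
-9.0 x − 128.8 y = -831.70
182.2 x + 20.8 y = 6767.77
Solving the 2×2 system: x ≈ 36.7, y ≈ 3.9 km.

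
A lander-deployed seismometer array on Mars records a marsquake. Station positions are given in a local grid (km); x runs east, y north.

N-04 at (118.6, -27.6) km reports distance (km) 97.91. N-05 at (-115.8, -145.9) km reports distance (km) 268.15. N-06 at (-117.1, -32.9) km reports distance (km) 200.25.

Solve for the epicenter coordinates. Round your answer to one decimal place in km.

(63.6, 53.4)

Circle about each station: (x − 118.6)² + (y + 27.6)² = 97.91²; (x + 115.8)² + (y + 145.9)² = 268.15²; (x + 117.1)² + (y + 32.9)² = 200.25².
Subtracting pairs of circle equations eliminates x²+y² and gives linear equations (the radical axes):
-468.8 x − 236.6 y = -42449.32
-471.4 x − 10.6 y = -30546.59
Solving the 2×2 system: x ≈ 63.6, y ≈ 53.4 km.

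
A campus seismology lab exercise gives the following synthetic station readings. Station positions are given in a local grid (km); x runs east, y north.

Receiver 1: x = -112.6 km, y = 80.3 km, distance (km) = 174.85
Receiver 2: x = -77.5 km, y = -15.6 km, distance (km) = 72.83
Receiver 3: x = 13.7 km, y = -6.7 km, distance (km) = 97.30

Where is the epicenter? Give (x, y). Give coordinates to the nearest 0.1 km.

x ≈ -47.8 km, y ≈ -82.1 km

Circle about each station: (x + 112.6)² + (y − 80.3)² = 174.85²; (x + 77.5)² + (y + 15.6)² = 72.83²; (x − 13.7)² + (y + 6.7)² = 97.30².
Subtracting pairs of circle equations eliminates x²+y² and gives linear equations (the radical axes):
70.2 x − 191.8 y = 12391.07
252.6 x − 174.0 y = 2210.96
Solving the 2×2 system: x ≈ -47.8, y ≈ -82.1 km.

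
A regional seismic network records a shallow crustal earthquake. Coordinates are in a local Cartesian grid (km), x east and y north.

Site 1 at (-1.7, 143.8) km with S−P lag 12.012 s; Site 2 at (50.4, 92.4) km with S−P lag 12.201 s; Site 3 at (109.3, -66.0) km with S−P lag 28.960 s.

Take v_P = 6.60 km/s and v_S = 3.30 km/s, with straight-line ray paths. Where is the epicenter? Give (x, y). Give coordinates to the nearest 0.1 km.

(-26.5, 68.5)

Distance from S−P lag: d = Δt · v_P v_S / (v_P − v_S) = Δt · (6.60·3.30)/(6.60−3.30) ≈ 6.6000·Δt.
So d_Site 1 = 79.28, d_Site 2 = 80.53, d_Site 3 = 191.14 km.
Circle about each station: (x + 1.7)² + (y − 143.8)² = 79.28²; (x − 50.4)² + (y − 92.4)² = 80.53²; (x − 109.3)² + (y + 66.0)² = 191.14².
Subtracting the Site 1 equation from the Site 2 and Site 3 equations removes the quadratic terms:
104.2 x − 102.8 y = -9803.17
222.0 x − 419.6 y = -34628.02
Solving the 2×2 system: x ≈ -26.5, y ≈ 68.5 km.
Check against Site 1 (with the unrounded x, y): √((x + 1.7)²+(y − 143.8)²) = 79.26 ≈ 79.28 km. ✓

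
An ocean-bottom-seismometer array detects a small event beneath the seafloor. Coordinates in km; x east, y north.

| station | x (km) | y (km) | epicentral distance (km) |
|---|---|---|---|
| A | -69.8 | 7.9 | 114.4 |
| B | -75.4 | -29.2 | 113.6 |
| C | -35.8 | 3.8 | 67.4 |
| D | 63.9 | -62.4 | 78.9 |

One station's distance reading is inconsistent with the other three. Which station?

Solve using three stations at a time. Using B, C, D (subtract circle equations pairwise → linear system) gives (x, y) ≈ (31.4, 9.6).
Distances from that point to each station vs reported:
  A: calculated 101.2 vs reported 114.4 → residual 13.2 km
  B: calculated 113.6 vs reported 113.6 → residual 0.0 km
  C: calculated 67.5 vs reported 67.4 → residual 0.1 km
  D: calculated 79.0 vs reported 78.9 → residual 0.1 km
B, C, D are mutually consistent (residuals ≈ 0); A is off by 13.2 km.

A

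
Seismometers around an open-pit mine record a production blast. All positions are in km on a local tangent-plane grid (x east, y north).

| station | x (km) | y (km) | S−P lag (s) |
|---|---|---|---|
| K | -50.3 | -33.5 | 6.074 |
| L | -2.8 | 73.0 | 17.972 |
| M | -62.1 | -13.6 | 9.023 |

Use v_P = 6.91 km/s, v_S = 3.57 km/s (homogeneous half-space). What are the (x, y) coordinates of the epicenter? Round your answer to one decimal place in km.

x ≈ -13.6 km, y ≈ -59.3 km

Distance from S−P lag: d = Δt · v_P v_S / (v_P − v_S) = Δt · (6.91·3.57)/(6.91−3.57) ≈ 7.3858·Δt.
So d_K = 44.86, d_L = 132.74, d_M = 66.64 km.
Circle about each station: (x + 50.3)² + (y + 33.5)² = 44.86²; (x + 2.8)² + (y − 73.0)² = 132.74²; (x + 62.1)² + (y + 13.6)² = 66.64².
Subtracting pairs of circle equations eliminates x²+y² and gives linear equations (the radical axes):
95.0 x + 213.0 y = -13922.99
-23.6 x + 39.8 y = -2039.44
Solving the 2×2 system: x ≈ -13.6, y ≈ -59.3 km.
Check against K (with the unrounded x, y): √((x + 50.3)²+(y + 33.5)²) = 44.87 ≈ 44.86 km. ✓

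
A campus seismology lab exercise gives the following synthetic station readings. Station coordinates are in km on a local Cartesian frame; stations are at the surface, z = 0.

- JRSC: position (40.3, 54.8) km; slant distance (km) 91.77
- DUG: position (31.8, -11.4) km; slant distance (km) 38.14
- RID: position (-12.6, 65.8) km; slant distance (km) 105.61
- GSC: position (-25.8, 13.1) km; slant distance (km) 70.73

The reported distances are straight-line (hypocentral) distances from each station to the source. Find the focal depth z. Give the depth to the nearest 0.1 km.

32.1 km

Each station gives a sphere (x−x_i)² + (y−y_i)² + z² = d_i² (stations at z=0).
Subtracting the JRSC sphere from DUG and RID: z² cancels, leaving linear equations in x and y:
-17.0 x − 132.4 y = 3481.14
-105.8 x + 22.0 y = -2870.47
Solving: x ≈ 21.100, y ≈ -29.002 km (keep extra digits for the depth step; rounded: 21.1, -29.0).
Then from the JRSC sphere: z² = 91.77² − (x − 40.3)² − (y − 54.8)² with x = 21.100, y = -29.002, so z ≈ 32.099 ≈ 32.1 km.
Check against GSC (with the unrounded solution): distance 70.73 ≈ 70.73 km. ✓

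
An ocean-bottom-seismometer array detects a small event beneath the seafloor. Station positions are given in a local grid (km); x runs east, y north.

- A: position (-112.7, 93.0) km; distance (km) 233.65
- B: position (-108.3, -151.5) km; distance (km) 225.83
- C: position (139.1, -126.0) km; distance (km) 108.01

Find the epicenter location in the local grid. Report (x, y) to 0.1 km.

(84.0, -33.1)

Circle about each station: (x + 112.7)² + (y − 93.0)² = 233.65²; (x + 108.3)² + (y + 151.5)² = 225.83²; (x − 139.1)² + (y + 126.0)² = 108.01².
Subtracting the A equation from the B and C equations removes the quadratic terms:
8.8 x − 489.0 y = 16923.98
503.6 x − 438.0 y = 56800.68
Solving the 2×2 system: x ≈ 84.0, y ≈ -33.1 km.
Check against A (with the unrounded x, y): √((x + 112.7)²+(y − 93.0)²) = 233.65 ≈ 233.65 km. ✓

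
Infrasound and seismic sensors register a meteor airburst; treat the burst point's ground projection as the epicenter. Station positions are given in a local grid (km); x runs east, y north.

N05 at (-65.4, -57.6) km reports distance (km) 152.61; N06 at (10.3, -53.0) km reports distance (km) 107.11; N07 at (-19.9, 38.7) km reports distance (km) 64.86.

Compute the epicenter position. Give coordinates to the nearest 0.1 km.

Circle about each station: (x + 65.4)² + (y + 57.6)² = 152.61²; (x − 10.3)² + (y + 53.0)² = 107.11²; (x + 19.9)² + (y − 38.7)² = 64.86².
Subtracting pairs of circle equations eliminates x²+y² and gives linear equations (the radical axes):
151.4 x + 9.2 y = 7137.43
91.0 x + 192.6 y = 13381.77
Solving the 2×2 system: x ≈ 44.2, y ≈ 48.6 km.

(44.2, 48.6)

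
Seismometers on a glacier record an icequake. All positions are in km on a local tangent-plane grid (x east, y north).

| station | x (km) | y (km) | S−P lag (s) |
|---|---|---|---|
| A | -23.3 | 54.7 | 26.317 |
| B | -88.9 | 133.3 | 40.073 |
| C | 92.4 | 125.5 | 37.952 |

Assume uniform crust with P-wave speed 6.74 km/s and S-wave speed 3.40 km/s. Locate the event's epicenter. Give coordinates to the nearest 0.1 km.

x ≈ 12.4 km, y ≈ -122.3 km

Distance from S−P lag: d = Δt · v_P v_S / (v_P − v_S) = Δt · (6.74·3.40)/(6.74−3.40) ≈ 6.8611·Δt.
So d_A = 180.56, d_B = 274.94, d_C = 260.39 km.
Circle about each station: (x + 23.3)² + (y − 54.7)² = 180.56²; (x + 88.9)² + (y − 133.3)² = 274.94²; (x − 92.4)² + (y − 125.5)² = 260.39².
Subtracting pairs of circle equations eliminates x²+y² and gives linear equations (the radical axes):
-131.2 x + 157.2 y = -20852.97
231.4 x + 141.6 y = -14448.01
Solving the 2×2 system: x ≈ 12.4, y ≈ -122.3 km.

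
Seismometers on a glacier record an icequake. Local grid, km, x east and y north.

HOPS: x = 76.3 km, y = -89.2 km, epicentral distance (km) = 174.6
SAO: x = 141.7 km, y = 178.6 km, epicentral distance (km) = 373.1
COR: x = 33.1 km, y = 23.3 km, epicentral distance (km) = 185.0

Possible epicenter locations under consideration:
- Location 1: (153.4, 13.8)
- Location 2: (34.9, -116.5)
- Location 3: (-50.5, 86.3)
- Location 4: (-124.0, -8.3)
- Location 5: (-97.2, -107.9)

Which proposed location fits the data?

For each candidate, compare |candidate − station| to the reported distance:
Location 1: residuals HOPS 45.9, SAO 207.9, COR 64.3 → max 207.9 km
Location 2: residuals HOPS 125.0, SAO 59.3, COR 45.2 → max 125.0 km
Location 3: residuals HOPS 41.9, SAO 159.9, COR 80.3 → max 159.9 km
Location 4: residuals HOPS 41.4, SAO 48.2, COR 24.8 → max 48.2 km
Location 5: residuals HOPS 0.1, SAO 0.1, COR 0.1 → max 0.1 km
Only Location 5 has all residuals ≈ 0.

Location 5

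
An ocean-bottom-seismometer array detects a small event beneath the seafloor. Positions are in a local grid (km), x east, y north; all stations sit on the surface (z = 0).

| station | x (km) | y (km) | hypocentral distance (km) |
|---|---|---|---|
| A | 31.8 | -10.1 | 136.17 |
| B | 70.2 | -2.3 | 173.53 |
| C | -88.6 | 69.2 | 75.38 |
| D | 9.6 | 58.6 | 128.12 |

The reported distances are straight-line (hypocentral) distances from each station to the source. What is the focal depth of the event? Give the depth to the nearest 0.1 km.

Each station gives a sphere (x−x_i)² + (y−y_i)² + z² = d_i² (stations at z=0).
Subtracting the A sphere from B and C: z² cancels, leaving linear equations in x and y:
76.8 x + 15.6 y = -7750.31
-240.8 x + 158.6 y = 24385.47
Solving: x ≈ -100.999, y ≈ 0.410 km (keep extra digits for the depth step; rounded: -101.0, 0.4).
Then from the A sphere: z² = 136.17² − (x − 31.8)² − (y + 10.1)² with x = -100.999, y = 0.410, so z ≈ 28.218 ≈ 28.2 km.
Check against D (with the unrounded solution): distance 128.12 ≈ 128.12 km. ✓

depth ≈ 28.2 km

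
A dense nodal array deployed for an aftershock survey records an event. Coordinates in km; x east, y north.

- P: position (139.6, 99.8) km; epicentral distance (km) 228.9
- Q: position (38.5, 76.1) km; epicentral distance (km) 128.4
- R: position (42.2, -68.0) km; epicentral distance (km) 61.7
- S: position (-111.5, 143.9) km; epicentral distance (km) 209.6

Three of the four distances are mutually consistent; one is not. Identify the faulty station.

P

Solve using three stations at a time. Using Q, R, S (subtract circle equations pairwise → linear system) gives (x, y) ≈ (-13.4, -41.3).
Distances from that point to each station vs reported:
  P: calculated 208.2 vs reported 228.9 → residual 20.7 km
  Q: calculated 128.4 vs reported 128.4 → residual 0.0 km
  R: calculated 61.7 vs reported 61.7 → residual 0.0 km
  S: calculated 209.6 vs reported 209.6 → residual 0.0 km
Q, R, S are mutually consistent (residuals ≈ 0); P is off by 20.7 km.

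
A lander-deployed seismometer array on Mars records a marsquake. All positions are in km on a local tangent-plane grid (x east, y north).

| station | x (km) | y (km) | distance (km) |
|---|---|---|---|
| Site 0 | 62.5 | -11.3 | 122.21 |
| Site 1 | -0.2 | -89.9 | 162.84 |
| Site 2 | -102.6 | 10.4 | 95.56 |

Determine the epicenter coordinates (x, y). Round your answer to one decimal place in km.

Circle about each station: (x − 62.5)² + (y + 11.3)² = 122.21²; (x + 0.2)² + (y + 89.9)² = 162.84²; (x + 102.6)² + (y − 10.4)² = 95.56².
Subtracting the Site 0 equation from the Site 1 and Site 2 equations removes the quadratic terms:
-125.4 x − 157.2 y = -7533.47
-330.2 x + 43.4 y = 12404.55
Solving the 2×2 system: x ≈ -28.3, y ≈ 70.5 km.

x ≈ -28.3 km, y ≈ 70.5 km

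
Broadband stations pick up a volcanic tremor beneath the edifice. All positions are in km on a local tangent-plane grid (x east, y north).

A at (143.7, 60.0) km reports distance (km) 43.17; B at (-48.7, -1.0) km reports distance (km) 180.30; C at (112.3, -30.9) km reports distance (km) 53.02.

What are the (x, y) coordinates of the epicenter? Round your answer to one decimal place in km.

Circle about each station: (x − 143.7)² + (y − 60.0)² = 43.17²; (x + 48.7)² + (y + 1.0)² = 180.30²; (x − 112.3)² + (y + 30.9)² = 53.02².
Subtracting the A equation from the B and C equations removes the quadratic terms:
-384.8 x − 122.0 y = -52521.44
-62.8 x − 181.8 y = -11631.06
Solving the 2×2 system: x ≈ 130.5, y ≈ 18.9 km.
Check against A (with the unrounded x, y): √((x − 143.7)²+(y − 60.0)²) = 43.17 ≈ 43.17 km. ✓

x ≈ 130.5 km, y ≈ 18.9 km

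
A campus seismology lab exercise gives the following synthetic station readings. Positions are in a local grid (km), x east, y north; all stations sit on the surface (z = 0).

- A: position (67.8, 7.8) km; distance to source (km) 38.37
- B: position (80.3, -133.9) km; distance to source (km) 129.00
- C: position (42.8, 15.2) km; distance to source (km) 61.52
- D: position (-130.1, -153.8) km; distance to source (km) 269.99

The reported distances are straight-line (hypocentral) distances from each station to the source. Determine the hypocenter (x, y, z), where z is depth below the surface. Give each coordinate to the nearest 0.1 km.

x ≈ 95.9 km, y ≈ -7.6 km, depth ≈ 21.1 km

Each station gives a sphere (x−x_i)² + (y−y_i)² + z² = d_i² (stations at z=0).
Subtracting the A sphere from B and C: z² cancels, leaving linear equations in x and y:
25.0 x − 283.4 y = 4550.88
-50.0 x + 14.8 y = -4907.25
Solving: x ≈ 95.896, y ≈ -7.599 km (keep extra digits for the depth step; rounded: 95.9, -7.6).
Then from the A sphere: z² = 38.37² − (x − 67.8)² − (y − 7.8)² with x = 95.896, y = -7.599, so z ≈ 21.113 ≈ 21.1 km.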